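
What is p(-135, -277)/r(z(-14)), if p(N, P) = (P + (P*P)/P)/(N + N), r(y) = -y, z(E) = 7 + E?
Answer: 277/945 ≈ 0.29312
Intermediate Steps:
p(N, P) = P/N (p(N, P) = (P + P**2/P)/((2*N)) = (P + P)*(1/(2*N)) = (2*P)*(1/(2*N)) = P/N)
p(-135, -277)/r(z(-14)) = (-277/(-135))/((-(7 - 14))) = (-277*(-1/135))/((-1*(-7))) = (277/135)/7 = (277/135)*(1/7) = 277/945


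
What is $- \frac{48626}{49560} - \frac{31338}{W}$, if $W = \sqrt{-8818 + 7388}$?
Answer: $- \frac{24313}{24780} + \frac{15669 i \sqrt{1430}}{715} \approx -0.98115 + 828.71 i$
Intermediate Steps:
$W = i \sqrt{1430}$ ($W = \sqrt{-1430} = i \sqrt{1430} \approx 37.815 i$)
$- \frac{48626}{49560} - \frac{31338}{W} = - \frac{48626}{49560} - \frac{31338}{i \sqrt{1430}} = \left(-48626\right) \frac{1}{49560} - 31338 \left(- \frac{i \sqrt{1430}}{1430}\right) = - \frac{24313}{24780} + \frac{15669 i \sqrt{1430}}{715}$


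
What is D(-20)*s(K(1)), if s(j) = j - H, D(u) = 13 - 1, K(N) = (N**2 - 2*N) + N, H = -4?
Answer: 48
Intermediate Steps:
K(N) = N**2 - N
D(u) = 12
s(j) = 4 + j (s(j) = j - 1*(-4) = j + 4 = 4 + j)
D(-20)*s(K(1)) = 12*(4 + 1*(-1 + 1)) = 12*(4 + 1*0) = 12*(4 + 0) = 12*4 = 48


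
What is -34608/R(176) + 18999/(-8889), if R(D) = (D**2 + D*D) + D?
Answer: -31000008/11505329 ≈ -2.6944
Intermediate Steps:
R(D) = D + 2*D**2 (R(D) = (D**2 + D**2) + D = 2*D**2 + D = D + 2*D**2)
-34608/R(176) + 18999/(-8889) = -34608*1/(176*(1 + 2*176)) + 18999/(-8889) = -34608*1/(176*(1 + 352)) + 18999*(-1/8889) = -34608/(176*353) - 6333/2963 = -34608/62128 - 6333/2963 = -34608*1/62128 - 6333/2963 = -2163/3883 - 6333/2963 = -31000008/11505329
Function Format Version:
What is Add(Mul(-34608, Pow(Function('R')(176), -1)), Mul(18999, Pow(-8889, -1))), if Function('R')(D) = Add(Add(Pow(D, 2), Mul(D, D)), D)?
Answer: Rational(-31000008, 11505329) ≈ -2.6944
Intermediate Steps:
Function('R')(D) = Add(D, Mul(2, Pow(D, 2))) (Function('R')(D) = Add(Add(Pow(D, 2), Pow(D, 2)), D) = Add(Mul(2, Pow(D, 2)), D) = Add(D, Mul(2, Pow(D, 2))))
Add(Mul(-34608, Pow(Function('R')(176), -1)), Mul(18999, Pow(-8889, -1))) = Add(Mul(-34608, Pow(Mul(176, Add(1, Mul(2, 176))), -1)), Mul(18999, Pow(-8889, -1))) = Add(Mul(-34608, Pow(Mul(176, Add(1, 352)), -1)), Mul(18999, Rational(-1, 8889))) = Add(Mul(-34608, Pow(Mul(176, 353), -1)), Rational(-6333, 2963)) = Add(Mul(-34608, Pow(62128, -1)), Rational(-6333, 2963)) = Add(Mul(-34608, Rational(1, 62128)), Rational(-6333, 2963)) = Add(Rational(-2163, 3883), Rational(-6333, 2963)) = Rational(-31000008, 11505329)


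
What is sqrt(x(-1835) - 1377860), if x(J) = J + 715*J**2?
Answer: 6*sqrt(66838505) ≈ 49053.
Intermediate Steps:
sqrt(x(-1835) - 1377860) = sqrt(-1835*(1 + 715*(-1835)) - 1377860) = sqrt(-1835*(1 - 1312025) - 1377860) = sqrt(-1835*(-1312024) - 1377860) = sqrt(2407564040 - 1377860) = sqrt(2406186180) = 6*sqrt(66838505)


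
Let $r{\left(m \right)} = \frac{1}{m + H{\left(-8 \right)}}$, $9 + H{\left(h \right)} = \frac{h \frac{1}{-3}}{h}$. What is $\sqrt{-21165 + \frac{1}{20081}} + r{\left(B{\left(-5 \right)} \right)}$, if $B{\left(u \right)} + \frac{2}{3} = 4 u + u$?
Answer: $- \frac{1}{35} + \frac{2 i \sqrt{2133678360871}}{20081} \approx -0.028571 + 145.48 i$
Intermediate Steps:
$H{\left(h \right)} = - \frac{28}{3}$ ($H{\left(h \right)} = -9 + \frac{h \frac{1}{-3}}{h} = -9 + \frac{h \left(- \frac{1}{3}\right)}{h} = -9 + \frac{\left(- \frac{1}{3}\right) h}{h} = -9 - \frac{1}{3} = - \frac{28}{3}$)
$B{\left(u \right)} = - \frac{2}{3} + 5 u$ ($B{\left(u \right)} = - \frac{2}{3} + \left(4 u + u\right) = - \frac{2}{3} + 5 u$)
$r{\left(m \right)} = \frac{1}{- \frac{28}{3} + m}$ ($r{\left(m \right)} = \frac{1}{m - \frac{28}{3}} = \frac{1}{- \frac{28}{3} + m}$)
$\sqrt{-21165 + \frac{1}{20081}} + r{\left(B{\left(-5 \right)} \right)} = \sqrt{-21165 + \frac{1}{20081}} + \frac{3}{-28 + 3 \left(- \frac{2}{3} + 5 \left(-5\right)\right)} = \sqrt{-21165 + \frac{1}{20081}} + \frac{3}{-28 + 3 \left(- \frac{2}{3} - 25\right)} = \sqrt{- \frac{425014364}{20081}} + \frac{3}{-28 + 3 \left(- \frac{77}{3}\right)} = \frac{2 i \sqrt{2133678360871}}{20081} + \frac{3}{-28 - 77} = \frac{2 i \sqrt{2133678360871}}{20081} + \frac{3}{-105} = \frac{2 i \sqrt{2133678360871}}{20081} + 3 \left(- \frac{1}{105}\right) = \frac{2 i \sqrt{2133678360871}}{20081} - \frac{1}{35} = - \frac{1}{35} + \frac{2 i \sqrt{2133678360871}}{20081}$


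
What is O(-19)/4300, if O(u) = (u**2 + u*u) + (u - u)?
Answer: 361/2150 ≈ 0.16791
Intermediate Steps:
O(u) = 2*u**2 (O(u) = (u**2 + u**2) + 0 = 2*u**2 + 0 = 2*u**2)
O(-19)/4300 = (2*(-19)**2)/4300 = (2*361)*(1/4300) = 722*(1/4300) = 361/2150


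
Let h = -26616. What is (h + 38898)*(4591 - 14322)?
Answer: -119516142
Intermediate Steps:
(h + 38898)*(4591 - 14322) = (-26616 + 38898)*(4591 - 14322) = 12282*(-9731) = -119516142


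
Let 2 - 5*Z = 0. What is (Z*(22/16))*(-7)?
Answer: -77/20 ≈ -3.8500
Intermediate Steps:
Z = 2/5 (Z = 2/5 - 1/5*0 = 2/5 + 0 = 2/5 ≈ 0.40000)
(Z*(22/16))*(-7) = (2*(22/16)/5)*(-7) = (2*(22*(1/16))/5)*(-7) = ((2/5)*(11/8))*(-7) = (11/20)*(-7) = -77/20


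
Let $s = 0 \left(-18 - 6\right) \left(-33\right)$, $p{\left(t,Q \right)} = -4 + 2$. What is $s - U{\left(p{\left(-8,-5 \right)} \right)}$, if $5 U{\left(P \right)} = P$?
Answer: $\frac{2}{5} \approx 0.4$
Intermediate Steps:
$p{\left(t,Q \right)} = -2$
$U{\left(P \right)} = \frac{P}{5}$
$s = 0$ ($s = 0 \left(-24\right) \left(-33\right) = 0 \left(-33\right) = 0$)
$s - U{\left(p{\left(-8,-5 \right)} \right)} = 0 - \frac{1}{5} \left(-2\right) = 0 - - \frac{2}{5} = 0 + \frac{2}{5} = \frac{2}{5}$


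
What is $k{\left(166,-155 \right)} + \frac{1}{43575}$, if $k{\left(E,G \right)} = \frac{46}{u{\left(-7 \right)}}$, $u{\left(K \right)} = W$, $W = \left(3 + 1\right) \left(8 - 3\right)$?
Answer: $\frac{200447}{87150} \approx 2.3$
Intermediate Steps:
$W = 20$ ($W = 4 \cdot 5 = 20$)
$u{\left(K \right)} = 20$
$k{\left(E,G \right)} = \frac{23}{10}$ ($k{\left(E,G \right)} = \frac{46}{20} = 46 \cdot \frac{1}{20} = \frac{23}{10}$)
$k{\left(166,-155 \right)} + \frac{1}{43575} = \frac{23}{10} + \frac{1}{43575} = \frac{200447}{87150}$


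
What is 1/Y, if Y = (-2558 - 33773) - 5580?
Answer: -1/41911 ≈ -2.3860e-5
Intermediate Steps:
Y = -41911 (Y = -36331 - 5580 = -41911)
1/Y = 1/(-41911) = -1/41911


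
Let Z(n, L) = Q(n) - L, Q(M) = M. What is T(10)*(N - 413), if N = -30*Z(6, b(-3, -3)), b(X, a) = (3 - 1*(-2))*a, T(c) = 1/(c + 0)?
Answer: -1043/10 ≈ -104.30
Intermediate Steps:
T(c) = 1/c
b(X, a) = 5*a (b(X, a) = (3 + 2)*a = 5*a)
Z(n, L) = n - L
N = -630 (N = -30*(6 - 5*(-3)) = -30*(6 - 1*(-15)) = -30*(6 + 15) = -30*21 = -630)
T(10)*(N - 413) = (-630 - 413)/10 = (⅒)*(-1043) = -1043/10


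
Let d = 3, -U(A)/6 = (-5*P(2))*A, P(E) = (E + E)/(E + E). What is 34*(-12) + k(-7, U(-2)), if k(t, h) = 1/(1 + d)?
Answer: -1631/4 ≈ -407.75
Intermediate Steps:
P(E) = 1 (P(E) = (2*E)/((2*E)) = (2*E)*(1/(2*E)) = 1)
U(A) = 30*A (U(A) = -6*(-5*1)*A = -(-30)*A = 30*A)
k(t, h) = ¼ (k(t, h) = 1/(1 + 3) = 1/4 = ¼)
34*(-12) + k(-7, U(-2)) = 34*(-12) + ¼ = -408 + ¼ = -1631/4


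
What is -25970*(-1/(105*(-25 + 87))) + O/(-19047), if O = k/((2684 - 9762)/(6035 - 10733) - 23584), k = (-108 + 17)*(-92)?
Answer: 18640431616193/4672647010227 ≈ 3.9893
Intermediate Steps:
k = 8372 (k = -91*(-92) = 8372)
O = -2809404/7913611 (O = 8372/((2684 - 9762)/(6035 - 10733) - 23584) = 8372/(-7078/(-4698) - 23584) = 8372/(-7078*(-1/4698) - 23584) = 8372/(3539/2349 - 23584) = 8372/(-55395277/2349) = 8372*(-2349/55395277) = -2809404/7913611 ≈ -0.35501)
-25970*(-1/(105*(-25 + 87))) + O/(-19047) = -25970*(-1/(105*(-25 + 87))) - 2809404/7913611/(-19047) = -25970/(62*(-105)) - 2809404/7913611*(-1/19047) = -25970/(-6510) + 936468/50243516239 = -25970*(-1/6510) + 936468/50243516239 = 371/93 + 936468/50243516239 = 18640431616193/4672647010227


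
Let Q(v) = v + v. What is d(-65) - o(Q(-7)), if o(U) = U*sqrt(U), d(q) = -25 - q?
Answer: 40 + 14*I*sqrt(14) ≈ 40.0 + 52.383*I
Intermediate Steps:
Q(v) = 2*v
o(U) = U**(3/2)
d(-65) - o(Q(-7)) = (-25 - 1*(-65)) - (2*(-7))**(3/2) = (-25 + 65) - (-14)**(3/2) = 40 - (-14)*I*sqrt(14) = 40 + 14*I*sqrt(14)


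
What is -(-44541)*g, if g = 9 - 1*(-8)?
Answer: 757197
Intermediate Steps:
g = 17 (g = 9 + 8 = 17)
-(-44541)*g = -(-44541)*17 = -1*(-757197) = 757197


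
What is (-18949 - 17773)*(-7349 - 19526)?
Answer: 986903750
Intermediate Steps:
(-18949 - 17773)*(-7349 - 19526) = -36722*(-26875) = 986903750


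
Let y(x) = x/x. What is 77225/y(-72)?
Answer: 77225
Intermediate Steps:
y(x) = 1
77225/y(-72) = 77225/1 = 77225*1 = 77225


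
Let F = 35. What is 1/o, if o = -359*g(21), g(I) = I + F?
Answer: -1/20104 ≈ -4.9741e-5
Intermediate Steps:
g(I) = 35 + I (g(I) = I + 35 = 35 + I)
o = -20104 (o = -359*(35 + 21) = -359*56 = -20104)
1/o = 1/(-20104) = -1/20104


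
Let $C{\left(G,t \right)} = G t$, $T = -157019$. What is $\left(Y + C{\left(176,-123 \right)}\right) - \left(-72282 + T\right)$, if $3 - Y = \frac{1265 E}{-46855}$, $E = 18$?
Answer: $\frac{1945948930}{9371} \approx 2.0766 \cdot 10^{5}$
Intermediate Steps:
$Y = \frac{32667}{9371}$ ($Y = 3 - \frac{1265 \cdot 18}{-46855} = 3 - 22770 \left(- \frac{1}{46855}\right) = 3 - - \frac{4554}{9371} = 3 + \frac{4554}{9371} = \frac{32667}{9371} \approx 3.486$)
$\left(Y + C{\left(176,-123 \right)}\right) - \left(-72282 + T\right) = \left(\frac{32667}{9371} + 176 \left(-123\right)\right) + \left(72282 - -157019\right) = \left(\frac{32667}{9371} - 21648\right) + \left(72282 + 157019\right) = - \frac{202830741}{9371} + 229301 = \frac{1945948930}{9371}$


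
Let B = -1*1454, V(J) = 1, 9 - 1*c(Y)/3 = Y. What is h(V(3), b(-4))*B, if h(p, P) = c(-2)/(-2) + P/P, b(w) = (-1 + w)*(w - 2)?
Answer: 22537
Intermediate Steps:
c(Y) = 27 - 3*Y
b(w) = (-1 + w)*(-2 + w)
h(p, P) = -31/2 (h(p, P) = (27 - 3*(-2))/(-2) + P/P = (27 + 6)*(-1/2) + 1 = 33*(-1/2) + 1 = -33/2 + 1 = -31/2)
B = -1454
h(V(3), b(-4))*B = -31/2*(-1454) = 22537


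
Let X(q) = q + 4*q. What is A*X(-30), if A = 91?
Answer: -13650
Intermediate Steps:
X(q) = 5*q
A*X(-30) = 91*(5*(-30)) = 91*(-150) = -13650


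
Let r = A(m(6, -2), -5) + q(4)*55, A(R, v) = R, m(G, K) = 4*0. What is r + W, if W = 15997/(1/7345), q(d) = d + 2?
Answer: 117498295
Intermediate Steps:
m(G, K) = 0
q(d) = 2 + d
W = 117497965 (W = 15997/(1/7345) = 15997*7345 = 117497965)
r = 330 (r = 0 + (2 + 4)*55 = 0 + 6*55 = 0 + 330 = 330)
r + W = 330 + 117497965 = 117498295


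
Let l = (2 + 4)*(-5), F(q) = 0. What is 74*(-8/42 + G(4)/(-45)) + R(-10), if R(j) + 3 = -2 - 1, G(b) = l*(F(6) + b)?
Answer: 3722/21 ≈ 177.24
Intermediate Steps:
l = -30 (l = 6*(-5) = -30)
G(b) = -30*b (G(b) = -30*(0 + b) = -30*b)
R(j) = -6 (R(j) = -3 + (-2 - 1) = -3 - 3 = -6)
74*(-8/42 + G(4)/(-45)) + R(-10) = 74*(-8/42 - 30*4/(-45)) - 6 = 74*(-8*1/42 - 120*(-1/45)) - 6 = 74*(-4/21 + 8/3) - 6 = 74*(52/21) - 6 = 3848/21 - 6 = 3722/21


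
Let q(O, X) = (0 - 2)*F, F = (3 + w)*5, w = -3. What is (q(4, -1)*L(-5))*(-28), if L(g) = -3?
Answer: 0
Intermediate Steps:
F = 0 (F = (3 - 3)*5 = 0*5 = 0)
q(O, X) = 0 (q(O, X) = (0 - 2)*0 = -2*0 = 0)
(q(4, -1)*L(-5))*(-28) = (0*(-3))*(-28) = 0*(-28) = 0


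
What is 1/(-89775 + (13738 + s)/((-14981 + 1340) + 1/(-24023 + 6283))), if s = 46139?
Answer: -241991341/21725834856255 ≈ -1.1138e-5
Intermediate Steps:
1/(-89775 + (13738 + s)/((-14981 + 1340) + 1/(-24023 + 6283))) = 1/(-89775 + (13738 + 46139)/((-14981 + 1340) + 1/(-24023 + 6283))) = 1/(-89775 + 59877/(-13641 + 1/(-17740))) = 1/(-89775 + 59877/(-13641 - 1/17740)) = 1/(-89775 + 59877/(-241991341/17740)) = 1/(-89775 + 59877*(-17740/241991341)) = 1/(-89775 - 1062217980/241991341) = 1/(-21725834856255/241991341) = -241991341/21725834856255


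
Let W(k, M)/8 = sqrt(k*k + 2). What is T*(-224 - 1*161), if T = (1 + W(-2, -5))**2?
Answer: -148225 - 6160*sqrt(6) ≈ -1.6331e+5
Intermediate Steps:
W(k, M) = 8*sqrt(2 + k**2) (W(k, M) = 8*sqrt(k*k + 2) = 8*sqrt(k**2 + 2) = 8*sqrt(2 + k**2))
T = (1 + 8*sqrt(6))**2 (T = (1 + 8*sqrt(2 + (-2)**2))**2 = (1 + 8*sqrt(2 + 4))**2 = (1 + 8*sqrt(6))**2 ≈ 424.19)
T*(-224 - 1*161) = (385 + 16*sqrt(6))*(-224 - 1*161) = (385 + 16*sqrt(6))*(-224 - 161) = (385 + 16*sqrt(6))*(-385) = -148225 - 6160*sqrt(6)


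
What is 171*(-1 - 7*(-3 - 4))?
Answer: 8208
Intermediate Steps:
171*(-1 - 7*(-3 - 4)) = 171*(-1 - 7*(-7)) = 171*(-1 + 49) = 171*48 = 8208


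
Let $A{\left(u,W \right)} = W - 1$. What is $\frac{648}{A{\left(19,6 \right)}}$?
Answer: $\frac{648}{5} \approx 129.6$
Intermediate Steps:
$A{\left(u,W \right)} = -1 + W$
$\frac{648}{A{\left(19,6 \right)}} = \frac{648}{-1 + 6} = \frac{648}{5}$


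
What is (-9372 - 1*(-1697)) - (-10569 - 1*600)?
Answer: 3494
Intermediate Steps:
(-9372 - 1*(-1697)) - (-10569 - 1*600) = (-9372 + 1697) - (-10569 - 600) = -7675 - 1*(-11169) = -7675 + 11169 = 3494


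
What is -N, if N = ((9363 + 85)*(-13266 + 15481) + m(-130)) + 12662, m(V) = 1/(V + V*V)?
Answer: -351163498141/16770 ≈ -2.0940e+7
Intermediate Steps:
m(V) = 1/(V + V²)
N = 351163498141/16770 (N = ((9363 + 85)*(-13266 + 15481) + 1/((-130)*(1 - 130))) + 12662 = (9448*2215 - 1/130/(-129)) + 12662 = (20927320 - 1/130*(-1/129)) + 12662 = (20927320 + 1/16770) + 12662 = 350951156401/16770 + 12662 = 351163498141/16770 ≈ 2.0940e+7)
-N = -1*351163498141/16770 = -351163498141/16770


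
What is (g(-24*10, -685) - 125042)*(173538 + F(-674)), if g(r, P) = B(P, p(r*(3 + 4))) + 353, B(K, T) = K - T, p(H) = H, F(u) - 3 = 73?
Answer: -21475010116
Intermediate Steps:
F(u) = 76 (F(u) = 3 + 73 = 76)
g(r, P) = 353 + P - 7*r (g(r, P) = (P - r*(3 + 4)) + 353 = (P - r*7) + 353 = (P - 7*r) + 353 = 353 + P - 7*r)
(g(-24*10, -685) - 125042)*(173538 + F(-674)) = ((353 - 685 - (-168)*10) - 125042)*(173538 + 76) = ((353 - 685 - 7*(-240)) - 125042)*173614 = ((353 - 685 + 1680) - 125042)*173614 = (1348 - 125042)*173614 = -123694*173614 = -21475010116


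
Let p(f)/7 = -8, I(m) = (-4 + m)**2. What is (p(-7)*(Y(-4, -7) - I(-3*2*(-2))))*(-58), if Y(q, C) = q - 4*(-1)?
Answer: -207872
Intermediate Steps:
Y(q, C) = 4 + q (Y(q, C) = q + 4 = 4 + q)
p(f) = -56 (p(f) = 7*(-8) = -56)
(p(-7)*(Y(-4, -7) - I(-3*2*(-2))))*(-58) = -56*((4 - 4) - (-4 - 3*2*(-2))**2)*(-58) = -56*(0 - (-4 - 6*(-2))**2)*(-58) = -56*(0 - (-4 + 12)**2)*(-58) = -56*(0 - 1*8**2)*(-58) = -56*(0 - 1*64)*(-58) = -56*(0 - 64)*(-58) = -56*(-64)*(-58) = 3584*(-58) = -207872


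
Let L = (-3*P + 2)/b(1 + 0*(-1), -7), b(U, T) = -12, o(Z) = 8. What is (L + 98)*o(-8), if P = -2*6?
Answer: 2276/3 ≈ 758.67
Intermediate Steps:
P = -12
L = -19/6 (L = (-3*(-12) + 2)/(-12) = (36 + 2)*(-1/12) = 38*(-1/12) = -19/6 ≈ -3.1667)
(L + 98)*o(-8) = (-19/6 + 98)*8 = (569/6)*8 = 2276/3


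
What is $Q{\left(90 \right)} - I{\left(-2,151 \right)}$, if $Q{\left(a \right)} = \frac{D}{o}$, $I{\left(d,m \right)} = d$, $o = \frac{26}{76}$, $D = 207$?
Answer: $\frac{7892}{13} \approx 607.08$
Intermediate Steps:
$o = \frac{13}{38}$ ($o = 26 \cdot \frac{1}{76} = \frac{13}{38} \approx 0.34211$)
$Q{\left(a \right)} = \frac{7866}{13}$ ($Q{\left(a \right)} = \frac{207}{\frac{13}{38}} = 207 \cdot \frac{38}{13} = \frac{7866}{13}$)
$Q{\left(90 \right)} - I{\left(-2,151 \right)} = \frac{7866}{13} - -2 = \frac{7866}{13} + 2 = \frac{7892}{13}$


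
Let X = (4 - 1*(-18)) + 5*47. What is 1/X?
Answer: 1/257 ≈ 0.0038911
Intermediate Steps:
X = 257 (X = (4 + 18) + 235 = 22 + 235 = 257)
1/X = 1/257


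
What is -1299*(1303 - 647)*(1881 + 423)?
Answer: -1963339776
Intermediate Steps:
-1299*(1303 - 647)*(1881 + 423) = -852144*2304 = -1299*1511424 = -1963339776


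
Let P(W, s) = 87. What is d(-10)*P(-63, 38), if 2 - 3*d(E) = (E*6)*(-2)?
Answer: -3422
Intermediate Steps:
d(E) = ⅔ + 4*E (d(E) = ⅔ - E*6*(-2)/3 = ⅔ - 6*E*(-2)/3 = ⅔ - (-4)*E = ⅔ + 4*E)
d(-10)*P(-63, 38) = (⅔ + 4*(-10))*87 = (⅔ - 40)*87 = -118/3*87 = -3422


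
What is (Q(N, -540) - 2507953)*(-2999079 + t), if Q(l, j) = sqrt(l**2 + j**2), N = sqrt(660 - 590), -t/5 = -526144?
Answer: 923827059127 - 368359*sqrt(291670) ≈ 9.2363e+11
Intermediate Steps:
t = 2630720 (t = -5*(-526144) = 2630720)
N = sqrt(70) ≈ 8.3666
Q(l, j) = sqrt(j**2 + l**2)
(Q(N, -540) - 2507953)*(-2999079 + t) = (sqrt((-540)**2 + (sqrt(70))**2) - 2507953)*(-2999079 + 2630720) = (sqrt(291600 + 70) - 2507953)*(-368359) = (sqrt(291670) - 2507953)*(-368359) = (-2507953 + sqrt(291670))*(-368359) = 923827059127 - 368359*sqrt(291670)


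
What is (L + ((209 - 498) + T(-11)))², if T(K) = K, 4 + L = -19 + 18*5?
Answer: 54289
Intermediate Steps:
L = 67 (L = -4 + (-19 + 18*5) = -4 + (-19 + 90) = -4 + 71 = 67)
(L + ((209 - 498) + T(-11)))² = (67 + ((209 - 498) - 11))² = (67 + (-289 - 11))² = (67 - 300)² = (-233)² = 54289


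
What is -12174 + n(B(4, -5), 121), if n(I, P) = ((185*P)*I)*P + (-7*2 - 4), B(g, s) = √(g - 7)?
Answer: -12192 + 2708585*I*√3 ≈ -12192.0 + 4.6914e+6*I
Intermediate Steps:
B(g, s) = √(-7 + g)
n(I, P) = -18 + 185*I*P² (n(I, P) = (185*I*P)*P + (-14 - 4) = 185*I*P² - 18 = -18 + 185*I*P²)
-12174 + n(B(4, -5), 121) = -12174 + (-18 + 185*√(-7 + 4)*121²) = -12174 + (-18 + 185*√(-3)*14641) = -12174 + (-18 + 185*(I*√3)*14641) = -12174 + (-18 + 2708585*I*√3) = -12192 + 2708585*I*√3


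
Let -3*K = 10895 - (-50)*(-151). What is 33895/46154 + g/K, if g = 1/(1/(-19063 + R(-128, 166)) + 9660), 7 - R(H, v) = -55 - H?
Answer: 6983607809386709/9509410697237690 ≈ 0.73439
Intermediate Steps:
R(H, v) = 62 + H (R(H, v) = 7 - (-55 - H) = 7 + (55 + H) = 62 + H)
K = -1115 (K = -(10895 - (-50)*(-151))/3 = -(10895 - 1*7550)/3 = -(10895 - 7550)/3 = -⅓*3345 = -1115)
g = 19129/184786139 (g = 1/(1/(-19063 + (62 - 128)) + 9660) = 1/(1/(-19063 - 66) + 9660) = 1/(1/(-19129) + 9660) = 1/(-1/19129 + 9660) = 1/(184786139/19129) = 19129/184786139 ≈ 0.00010352)
33895/46154 + g/K = 33895/46154 + (19129/184786139)/(-1115) = 33895*(1/46154) + (19129/184786139)*(-1/1115) = 33895/46154 - 19129/206036544985 = 6983607809386709/9509410697237690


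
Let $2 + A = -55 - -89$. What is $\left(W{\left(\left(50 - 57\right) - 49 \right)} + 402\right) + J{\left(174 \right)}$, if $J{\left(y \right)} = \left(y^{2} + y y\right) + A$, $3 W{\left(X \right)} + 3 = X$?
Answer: $\frac{182899}{3} \approx 60966.0$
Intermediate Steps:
$W{\left(X \right)} = -1 + \frac{X}{3}$
$A = 32$ ($A = -2 - -34 = -2 + \left(-55 + 89\right) = -2 + 34 = 32$)
$J{\left(y \right)} = 32 + 2 y^{2}$ ($J{\left(y \right)} = \left(y^{2} + y y\right) + 32 = \left(y^{2} + y^{2}\right) + 32 = 2 y^{2} + 32 = 32 + 2 y^{2}$)
$\left(W{\left(\left(50 - 57\right) - 49 \right)} + 402\right) + J{\left(174 \right)} = \left(\left(-1 + \frac{\left(50 - 57\right) - 49}{3}\right) + 402\right) + \left(32 + 2 \cdot 174^{2}\right) = \left(\left(-1 + \frac{-7 - 49}{3}\right) + 402\right) + \left(32 + 2 \cdot 30276\right) = \left(\left(-1 + \frac{1}{3} \left(-56\right)\right) + 402\right) + \left(32 + 60552\right) = \left(\left(-1 - \frac{56}{3}\right) + 402\right) + 60584 = \left(- \frac{59}{3} + 402\right) + 60584 = \frac{1147}{3} + 60584 = \frac{182899}{3}$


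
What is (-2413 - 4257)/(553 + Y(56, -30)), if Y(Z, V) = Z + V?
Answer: -6670/579 ≈ -11.520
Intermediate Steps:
Y(Z, V) = V + Z
(-2413 - 4257)/(553 + Y(56, -30)) = (-2413 - 4257)/(553 + (-30 + 56)) = -6670/(553 + 26) = -6670/579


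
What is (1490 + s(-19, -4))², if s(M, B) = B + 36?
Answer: 2316484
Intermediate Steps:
s(M, B) = 36 + B
(1490 + s(-19, -4))² = (1490 + (36 - 4))² = (1490 + 32)² = 1522² = 2316484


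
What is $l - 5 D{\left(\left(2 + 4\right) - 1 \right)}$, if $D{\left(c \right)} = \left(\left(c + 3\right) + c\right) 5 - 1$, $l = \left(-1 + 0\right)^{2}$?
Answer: $-319$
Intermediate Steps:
$l = 1$ ($l = \left(-1\right)^{2} = 1$)
$D{\left(c \right)} = 14 + 10 c$ ($D{\left(c \right)} = \left(\left(3 + c\right) + c\right) 5 - 1 = \left(3 + 2 c\right) 5 - 1 = \left(15 + 10 c\right) - 1 = 14 + 10 c$)
$l - 5 D{\left(\left(2 + 4\right) - 1 \right)} = 1 - 5 \left(14 + 10 \left(\left(2 + 4\right) - 1\right)\right) = 1 - 5 \left(14 + 10 \left(6 - 1\right)\right) = 1 - 5 \left(14 + 10 \cdot 5\right) = 1 - 5 \left(14 + 50\right) = 1 - 320 = -319$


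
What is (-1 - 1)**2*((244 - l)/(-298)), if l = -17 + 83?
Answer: -356/149 ≈ -2.3893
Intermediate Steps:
l = 66
(-1 - 1)**2*((244 - l)/(-298)) = (-1 - 1)**2*((244 - 1*66)/(-298)) = (-2)**2*((244 - 66)*(-1/298)) = 4*(178*(-1/298)) = 4*(-89/149) = -356/149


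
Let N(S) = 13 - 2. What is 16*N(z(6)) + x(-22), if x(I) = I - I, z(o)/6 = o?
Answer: 176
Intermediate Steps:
z(o) = 6*o
N(S) = 11
x(I) = 0
16*N(z(6)) + x(-22) = 16*11 + 0 = 176 + 0 = 176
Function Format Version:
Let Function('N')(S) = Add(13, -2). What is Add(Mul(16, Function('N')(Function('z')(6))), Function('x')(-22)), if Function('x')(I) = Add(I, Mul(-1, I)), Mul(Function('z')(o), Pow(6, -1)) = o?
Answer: 176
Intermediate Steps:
Function('z')(o) = Mul(6, o)
Function('N')(S) = 11
Function('x')(I) = 0
Add(Mul(16, Function('N')(Function('z')(6))), Function('x')(-22)) = Add(Mul(16, 11), 0) = Add(176, 0) = 176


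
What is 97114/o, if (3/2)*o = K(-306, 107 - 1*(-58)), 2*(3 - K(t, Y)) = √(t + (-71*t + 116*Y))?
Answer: -145671/3377 - 1262482*√15/3377 ≈ -1491.0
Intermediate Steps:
K(t, Y) = 3 - √(-70*t + 116*Y)/2 (K(t, Y) = 3 - √(t + (-71*t + 116*Y))/2 = 3 - √(-70*t + 116*Y)/2)
o = 2 - 52*√15/3 (o = 2*(3 - √(-70*(-306) + 116*(107 - 1*(-58)))/2)/3 = 2*(3 - √(21420 + 116*(107 + 58))/2)/3 = 2*(3 - √(21420 + 116*165)/2)/3 = 2*(3 - √(21420 + 19140)/2)/3 = 2*(3 - 26*√15)/3 = 2 - 52*√15/3 ≈ -65.132)
97114/o = 97114/(2 - 52*√15/3)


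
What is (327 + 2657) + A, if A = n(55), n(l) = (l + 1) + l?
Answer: 3095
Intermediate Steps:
n(l) = 1 + 2*l (n(l) = (1 + l) + l = 1 + 2*l)
A = 111 (A = 1 + 2*55 = 1 + 110 = 111)
(327 + 2657) + A = (327 + 2657) + 111 = 2984 + 111 = 3095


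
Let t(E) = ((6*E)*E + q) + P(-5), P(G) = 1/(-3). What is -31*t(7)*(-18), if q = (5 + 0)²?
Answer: 177816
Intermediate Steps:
q = 25 (q = 5² = 25)
P(G) = -⅓
t(E) = 74/3 + 6*E² (t(E) = ((6*E)*E + 25) - ⅓ = (6*E² + 25) - ⅓ = (25 + 6*E²) - ⅓ = 74/3 + 6*E²)
-31*t(7)*(-18) = -31*(74/3 + 6*7²)*(-18) = -31*(74/3 + 6*49)*(-18) = -31*(74/3 + 294)*(-18) = -31*956/3*(-18) = -29636/3*(-18) = 177816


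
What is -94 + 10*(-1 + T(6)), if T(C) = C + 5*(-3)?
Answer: -194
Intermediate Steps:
T(C) = -15 + C (T(C) = C - 15 = -15 + C)
-94 + 10*(-1 + T(6)) = -94 + 10*(-1 + (-15 + 6)) = -94 + 10*(-1 - 9) = -94 + 10*(-10) = -94 - 100 = -194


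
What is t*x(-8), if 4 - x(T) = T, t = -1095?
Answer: -13140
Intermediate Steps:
x(T) = 4 - T
t*x(-8) = -1095*(4 - 1*(-8)) = -1095*(4 + 8) = -1095*12 = -13140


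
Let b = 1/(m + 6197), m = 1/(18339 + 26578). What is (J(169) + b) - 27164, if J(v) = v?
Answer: -7514075751833/278350650 ≈ -26995.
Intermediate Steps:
m = 1/44917 ≈ 2.2263e-5
b = 44917/278350650 (b = 1/(1/44917 + 6197) = 1/(278350650/44917) = 44917/278350650 ≈ 0.00016137)
(J(169) + b) - 27164 = (169 + 44917/278350650) - 27164 = 47041304767/278350650 - 27164 = -7514075751833/278350650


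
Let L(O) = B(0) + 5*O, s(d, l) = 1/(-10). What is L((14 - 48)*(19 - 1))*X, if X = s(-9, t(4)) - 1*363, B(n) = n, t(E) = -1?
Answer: 1111086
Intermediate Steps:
s(d, l) = -1/10
L(O) = 5*O (L(O) = 0 + 5*O = 5*O)
X = -3631/10 (X = -1/10 - 1*363 = -1/10 - 363 = -3631/10 ≈ -363.10)
L((14 - 48)*(19 - 1))*X = (5*((14 - 48)*(19 - 1)))*(-3631/10) = (5*(-34*18))*(-3631/10) = (5*(-612))*(-3631/10) = -3060*(-3631/10) = 1111086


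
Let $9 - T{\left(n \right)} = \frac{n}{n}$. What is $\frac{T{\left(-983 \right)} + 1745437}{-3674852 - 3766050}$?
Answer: $- \frac{1745445}{7440902} \approx -0.23457$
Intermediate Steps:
$T{\left(n \right)} = 8$ ($T{\left(n \right)} = 9 - \frac{n}{n} = 9 - 1 = 8$)
$\frac{T{\left(-983 \right)} + 1745437}{-3674852 - 3766050} = \frac{8 + 1745437}{-3674852 - 3766050} = \frac{1745445}{-7440902} = 1745445 \left(- \frac{1}{7440902}\right) = - \frac{1745445}{7440902}$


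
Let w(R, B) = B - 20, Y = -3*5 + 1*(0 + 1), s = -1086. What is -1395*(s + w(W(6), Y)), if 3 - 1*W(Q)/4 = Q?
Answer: 1562400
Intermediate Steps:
W(Q) = 12 - 4*Q
Y = -14 (Y = -15 + 1*1 = -15 + 1 = -14)
w(R, B) = -20 + B
-1395*(s + w(W(6), Y)) = -1395*(-1086 + (-20 - 14)) = -1395*(-1086 - 34) = -1395*(-1120) = 1562400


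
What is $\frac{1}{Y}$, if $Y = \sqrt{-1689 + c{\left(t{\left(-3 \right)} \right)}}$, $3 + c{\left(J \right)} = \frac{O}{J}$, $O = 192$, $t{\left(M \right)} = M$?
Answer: $- \frac{i \sqrt{439}}{878} \approx - 0.023864 i$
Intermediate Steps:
$c{\left(J \right)} = -3 + \frac{192}{J}$
$Y = 2 i \sqrt{439}$ ($Y = \sqrt{-1689 + \left(-3 + \frac{192}{-3}\right)} = \sqrt{-1689 + \left(-3 + 192 \left(- \frac{1}{3}\right)\right)} = \sqrt{-1689 - 67} = \sqrt{-1756} = 2 i \sqrt{439} \approx 41.905 i$)
$\frac{1}{Y} = \frac{1}{2 i \sqrt{439}} = - \frac{i \sqrt{439}}{878}$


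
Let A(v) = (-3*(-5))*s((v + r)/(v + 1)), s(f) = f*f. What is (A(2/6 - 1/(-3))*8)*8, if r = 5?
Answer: 55488/5 ≈ 11098.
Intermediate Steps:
s(f) = f²
A(v) = 15*(5 + v)²/(1 + v)² (A(v) = (-3*(-5))*((v + 5)/(v + 1))² = 15*((5 + v)/(1 + v))² = 15*((5 + v)²/(1 + v)²) = 15*(5 + v)²/(1 + v)²)
(A(2/6 - 1/(-3))*8)*8 = ((15*(5 + (2/6 - 1/(-3)))²/(1 + (2/6 - 1/(-3)))²)*8)*8 = ((15*(5 + (2*(⅙) - 1*(-⅓)))²/(1 + (2*(⅙) - 1*(-⅓)))²)*8)*8 = ((15*(5 + (⅓ + ⅓))²/(1 + (⅓ + ⅓))²)*8)*8 = ((15*(5 + ⅔)²/(1 + ⅔)²)*8)*8 = ((15*(17/3)²/(5/3)²)*8)*8 = ((15*(9/25)*(289/9))*8)*8 = ((867/5)*8)*8 = (6936/5)*8 = 55488/5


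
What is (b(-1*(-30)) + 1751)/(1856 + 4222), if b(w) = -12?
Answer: 1739/6078 ≈ 0.28611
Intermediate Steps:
(b(-1*(-30)) + 1751)/(1856 + 4222) = (-12 + 1751)/(1856 + 4222) = 1739/6078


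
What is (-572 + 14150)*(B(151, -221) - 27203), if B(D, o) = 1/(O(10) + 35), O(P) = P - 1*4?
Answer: -15143842116/41 ≈ -3.6936e+8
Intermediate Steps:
O(P) = -4 + P (O(P) = P - 4 = -4 + P)
B(D, o) = 1/41 (B(D, o) = 1/((-4 + 10) + 35) = 1/(6 + 35) = 1/41)
(-572 + 14150)*(B(151, -221) - 27203) = (-572 + 14150)*(1/41 - 27203) = 13578*(-1115322/41) = -15143842116/41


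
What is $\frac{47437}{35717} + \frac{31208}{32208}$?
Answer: $\frac{30028489}{13072422} \approx 2.2971$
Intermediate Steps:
$\frac{47437}{35717} + \frac{31208}{32208} = 47437 \cdot \frac{1}{35717} + 31208 \cdot \frac{1}{32208} = \frac{47437}{35717} + \frac{3901}{4026} = \frac{30028489}{13072422}$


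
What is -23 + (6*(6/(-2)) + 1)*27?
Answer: -482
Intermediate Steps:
-23 + (6*(6/(-2)) + 1)*27 = -23 + (6*(6*(-½)) + 1)*27 = -23 + (6*(-3) + 1)*27 = -23 + (-18 + 1)*27 = -23 - 17*27 = -23 - 459 = -482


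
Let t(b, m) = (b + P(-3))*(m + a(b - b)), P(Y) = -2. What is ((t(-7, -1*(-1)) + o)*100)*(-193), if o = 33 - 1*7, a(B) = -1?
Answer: -501800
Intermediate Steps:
o = 26 (o = 33 - 7 = 26)
t(b, m) = (-1 + m)*(-2 + b) (t(b, m) = (b - 2)*(m - 1) = (-2 + b)*(-1 + m) = (-1 + m)*(-2 + b))
((t(-7, -1*(-1)) + o)*100)*(-193) = (((2 - 1*(-7) - (-2)*(-1) - (-7)*(-1)) + 26)*100)*(-193) = (((2 + 7 - 2*1 - 7*1) + 26)*100)*(-193) = (((2 + 7 - 2 - 7) + 26)*100)*(-193) = ((0 + 26)*100)*(-193) = (26*100)*(-193) = 2600*(-193) = -501800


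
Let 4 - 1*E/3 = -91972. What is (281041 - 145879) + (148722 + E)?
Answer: 559812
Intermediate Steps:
E = 275928 (E = 12 - 3*(-91972) = 12 + 275916 = 275928)
(281041 - 145879) + (148722 + E) = (281041 - 145879) + (148722 + 275928) = 135162 + 424650 = 559812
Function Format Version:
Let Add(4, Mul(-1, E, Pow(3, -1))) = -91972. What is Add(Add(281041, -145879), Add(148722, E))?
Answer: 559812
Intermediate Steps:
E = 275928 (E = Add(12, Mul(-3, -91972)) = Add(12, 275916) = 275928)
Add(Add(281041, -145879), Add(148722, E)) = Add(Add(281041, -145879), Add(148722, 275928)) = Add(135162, 424650) = 559812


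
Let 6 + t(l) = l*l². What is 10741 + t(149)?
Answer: 3318684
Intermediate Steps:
t(l) = -6 + l³ (t(l) = -6 + l*l² = -6 + l³)
10741 + t(149) = 10741 + (-6 + 149³) = 10741 + (-6 + 3307949) = 10741 + 3307943 = 3318684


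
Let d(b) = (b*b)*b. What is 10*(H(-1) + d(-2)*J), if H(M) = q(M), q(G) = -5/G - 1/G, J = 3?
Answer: -180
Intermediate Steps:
q(G) = -6/G
H(M) = -6/M
d(b) = b³ (d(b) = b²*b = b³)
10*(H(-1) + d(-2)*J) = 10*(-6/(-1) + (-2)³*3) = 10*(-6*(-1) - 8*3) = 10*(6 - 24) = 10*(-18) = -180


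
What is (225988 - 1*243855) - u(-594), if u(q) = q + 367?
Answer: -17640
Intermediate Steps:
u(q) = 367 + q
(225988 - 1*243855) - u(-594) = (225988 - 1*243855) - (367 - 594) = (225988 - 243855) - 1*(-227) = -17867 + 227 = -17640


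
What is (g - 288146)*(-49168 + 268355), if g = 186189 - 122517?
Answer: -49201782638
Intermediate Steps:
g = 63672
(g - 288146)*(-49168 + 268355) = (63672 - 288146)*(-49168 + 268355) = -224474*219187 = -49201782638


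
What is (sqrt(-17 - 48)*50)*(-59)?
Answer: -2950*I*sqrt(65) ≈ -23784.0*I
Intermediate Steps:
(sqrt(-17 - 48)*50)*(-59) = (sqrt(-65)*50)*(-59) = ((I*sqrt(65))*50)*(-59) = (50*I*sqrt(65))*(-59) = -2950*I*sqrt(65)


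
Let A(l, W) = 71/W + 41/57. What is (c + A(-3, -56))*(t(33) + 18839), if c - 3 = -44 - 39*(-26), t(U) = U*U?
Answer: 7732225915/399 ≈ 1.9379e+7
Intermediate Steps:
A(l, W) = 41/57 + 71/W (A(l, W) = 71/W + 41*(1/57) = 71/W + 41/57 = 41/57 + 71/W)
t(U) = U²
c = 973 (c = 3 + (-44 - 39*(-26)) = 3 + (-44 + 1014) = 3 + 970 = 973)
(c + A(-3, -56))*(t(33) + 18839) = (973 + (41/57 + 71/(-56)))*(33² + 18839) = (973 + (41/57 + 71*(-1/56)))*(1089 + 18839) = (973 + (41/57 - 71/56))*19928 = (973 - 1751/3192)*19928 = (3104065/3192)*19928 = 7732225915/399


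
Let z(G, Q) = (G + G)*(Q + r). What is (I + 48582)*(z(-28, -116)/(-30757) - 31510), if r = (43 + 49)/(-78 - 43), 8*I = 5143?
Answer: -23090072124265881/14886388 ≈ -1.5511e+9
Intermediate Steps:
I = 5143/8 (I = (⅛)*5143 = 5143/8 ≈ 642.88)
r = -92/121 (r = 92/(-121) = 92*(-1/121) = -92/121 ≈ -0.76033)
z(G, Q) = 2*G*(-92/121 + Q) (z(G, Q) = (G + G)*(Q - 92/121) = (2*G)*(-92/121 + Q) = 2*G*(-92/121 + Q))
(I + 48582)*(z(-28, -116)/(-30757) - 31510) = (5143/8 + 48582)*(((2/121)*(-28)*(-92 + 121*(-116)))/(-30757) - 31510) = 393799*(((2/121)*(-28)*(-92 - 14036))*(-1/30757) - 31510)/8 = 393799*(((2/121)*(-28)*(-14128))*(-1/30757) - 31510)/8 = 393799*((791168/121)*(-1/30757) - 31510)/8 = 393799*(-791168/3721597 - 31510)/8 = (393799/8)*(-117268312638/3721597) = -23090072124265881/14886388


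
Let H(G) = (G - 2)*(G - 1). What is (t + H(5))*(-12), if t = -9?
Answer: -36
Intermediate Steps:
H(G) = (-1 + G)*(-2 + G) (H(G) = (-2 + G)*(-1 + G) = (-1 + G)*(-2 + G))
(t + H(5))*(-12) = (-9 + (2 + 5² - 3*5))*(-12) = (-9 + (2 + 25 - 15))*(-12) = (-9 + 12)*(-12) = 3*(-12) = -36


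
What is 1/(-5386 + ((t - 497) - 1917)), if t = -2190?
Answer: -1/9990 ≈ -0.00010010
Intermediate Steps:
1/(-5386 + ((t - 497) - 1917)) = 1/(-5386 + ((-2190 - 497) - 1917)) = 1/(-5386 + (-2687 - 1917)) = 1/(-5386 - 4604) = 1/(-9990) = -1/9990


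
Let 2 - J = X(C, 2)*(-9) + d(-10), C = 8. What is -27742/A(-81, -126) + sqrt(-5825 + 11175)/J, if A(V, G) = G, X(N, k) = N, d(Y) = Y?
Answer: 13871/63 + 5*sqrt(214)/84 ≈ 221.05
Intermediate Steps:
J = 84 (J = 2 - (8*(-9) - 10) = 2 - (-72 - 10) = 2 - 1*(-82) = 2 + 82 = 84)
-27742/A(-81, -126) + sqrt(-5825 + 11175)/J = -27742/(-126) + sqrt(-5825 + 11175)/84 = -27742*(-1/126) + sqrt(5350)*(1/84) = 13871/63 + (5*sqrt(214))*(1/84) = 13871/63 + 5*sqrt(214)/84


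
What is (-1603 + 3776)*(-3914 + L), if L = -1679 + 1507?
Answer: -8878878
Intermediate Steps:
L = -172
(-1603 + 3776)*(-3914 + L) = (-1603 + 3776)*(-3914 - 172) = 2173*(-4086) = -8878878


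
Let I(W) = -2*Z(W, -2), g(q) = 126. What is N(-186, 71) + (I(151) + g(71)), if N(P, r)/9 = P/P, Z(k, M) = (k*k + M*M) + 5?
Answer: -45485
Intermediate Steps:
Z(k, M) = 5 + M**2 + k**2 (Z(k, M) = (k**2 + M**2) + 5 = (M**2 + k**2) + 5 = 5 + M**2 + k**2)
N(P, r) = 9 (N(P, r) = 9*(P/P) = 9*1 = 9)
I(W) = -18 - 2*W**2 (I(W) = -2*(5 + (-2)**2 + W**2) = -2*(5 + 4 + W**2) = -2*(9 + W**2) = -18 - 2*W**2)
N(-186, 71) + (I(151) + g(71)) = 9 + ((-18 - 2*151**2) + 126) = 9 + ((-18 - 2*22801) + 126) = 9 + ((-18 - 45602) + 126) = 9 + (-45620 + 126) = 9 - 45494 = -45485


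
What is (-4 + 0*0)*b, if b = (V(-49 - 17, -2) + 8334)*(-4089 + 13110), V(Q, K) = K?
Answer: -300651888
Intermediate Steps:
b = 75162972 (b = (-2 + 8334)*(-4089 + 13110) = 8332*9021 = 75162972)
(-4 + 0*0)*b = (-4 + 0*0)*75162972 = (-4 + 0)*75162972 = -4*75162972 = -300651888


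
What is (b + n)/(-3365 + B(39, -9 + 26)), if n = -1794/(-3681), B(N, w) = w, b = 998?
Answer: -306286/1026999 ≈ -0.29823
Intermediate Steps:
n = 598/1227 (n = -1794*(-1/3681) = 598/1227 ≈ 0.48737)
(b + n)/(-3365 + B(39, -9 + 26)) = (998 + 598/1227)/(-3365 + (-9 + 26)) = 1225144/(1227*(-3365 + 17)) = (1225144/1227)/(-3348) = (1225144/1227)*(-1/3348) = -306286/1026999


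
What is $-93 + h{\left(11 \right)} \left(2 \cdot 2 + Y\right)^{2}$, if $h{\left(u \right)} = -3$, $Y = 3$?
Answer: $-240$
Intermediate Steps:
$-93 + h{\left(11 \right)} \left(2 \cdot 2 + Y\right)^{2} = -93 - 3 \left(2 \cdot 2 + 3\right)^{2} = -93 - 3 \left(4 + 3\right)^{2} = -93 - 3 \cdot 7^{2} = -93 - 147 = -240$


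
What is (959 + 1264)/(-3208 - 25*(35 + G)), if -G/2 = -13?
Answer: -2223/4733 ≈ -0.46968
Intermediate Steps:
G = 26 (G = -2*(-13) = 26)
(959 + 1264)/(-3208 - 25*(35 + G)) = (959 + 1264)/(-3208 - 25*(35 + 26)) = 2223/(-3208 - 25*61) = 2223/(-3208 - 1525) = 2223/(-4733) = 2223*(-1/4733) = -2223/4733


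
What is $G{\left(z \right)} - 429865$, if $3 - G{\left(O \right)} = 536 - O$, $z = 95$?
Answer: $-430303$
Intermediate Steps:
$G{\left(O \right)} = -533 + O$ ($G{\left(O \right)} = 3 - \left(536 - O\right) = 3 + \left(-536 + O\right) = -533 + O$)
$G{\left(z \right)} - 429865 = \left(-533 + 95\right) - 429865 = -438 - 429865 = -430303$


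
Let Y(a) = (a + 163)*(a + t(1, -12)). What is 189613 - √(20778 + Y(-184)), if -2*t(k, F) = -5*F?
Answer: 189613 - 18*√78 ≈ 1.8945e+5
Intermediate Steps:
t(k, F) = 5*F/2 (t(k, F) = -(-5)*F/2 = 5*F/2)
Y(a) = (-30 + a)*(163 + a) (Y(a) = (a + 163)*(a + (5/2)*(-12)) = (163 + a)*(a - 30) = (163 + a)*(-30 + a) = (-30 + a)*(163 + a))
189613 - √(20778 + Y(-184)) = 189613 - √(20778 + (-4890 + (-184)² + 133*(-184))) = 189613 - √(20778 + (-4890 + 33856 - 24472)) = 189613 - √(20778 + 4494) = 189613 - √25272 = 189613 - 18*√78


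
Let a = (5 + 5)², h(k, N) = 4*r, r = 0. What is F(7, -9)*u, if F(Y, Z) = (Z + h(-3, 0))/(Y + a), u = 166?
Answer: -1494/107 ≈ -13.963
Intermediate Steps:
h(k, N) = 0 (h(k, N) = 4*0 = 0)
a = 100 (a = 10² = 100)
F(Y, Z) = Z/(100 + Y) (F(Y, Z) = (Z + 0)/(Y + 100) = Z/(100 + Y))
F(7, -9)*u = -9/(100 + 7)*166 = -9/107*166 = -1494/107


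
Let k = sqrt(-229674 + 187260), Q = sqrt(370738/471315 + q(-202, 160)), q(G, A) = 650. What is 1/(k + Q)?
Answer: 471315/(4*sqrt(9035270211045) + 471315*I*sqrt(42414)) ≈ 0.00059238 - 0.0047823*I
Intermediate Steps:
Q = 4*sqrt(9035270211045)/471315 (Q = sqrt(370738/471315 + 650) = sqrt(306725488/471315) = 4*sqrt(9035270211045)/471315 ≈ 25.511)
k = I*sqrt(42414) (k = sqrt(-42414) = I*sqrt(42414) ≈ 205.95*I)
1/(k + Q) = 1/(I*sqrt(42414) + 4*sqrt(9035270211045)/471315) = 1/(4*sqrt(9035270211045)/471315 + I*sqrt(42414))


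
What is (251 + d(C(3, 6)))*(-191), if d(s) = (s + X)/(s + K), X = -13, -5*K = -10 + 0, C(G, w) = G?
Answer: -47559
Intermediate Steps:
K = 2 (K = -(-10 + 0)/5 = -1/5*(-10) = 2)
d(s) = (-13 + s)/(2 + s) (d(s) = (s - 13)/(s + 2) = (-13 + s)/(2 + s))
(251 + d(C(3, 6)))*(-191) = (251 + (-13 + 3)/(2 + 3))*(-191) = (251 - 10/5)*(-191) = (251 + (1/5)*(-10))*(-191) = (251 - 2)*(-191) = 249*(-191) = -47559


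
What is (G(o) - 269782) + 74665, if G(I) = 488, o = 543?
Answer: -194629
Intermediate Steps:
(G(o) - 269782) + 74665 = (488 - 269782) + 74665 = -269294 + 74665 = -194629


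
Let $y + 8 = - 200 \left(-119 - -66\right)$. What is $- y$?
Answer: $-10592$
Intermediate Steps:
$y = 10592$ ($y = -8 - 200 \left(-119 - -66\right) = -8 - 200 \left(-119 + 66\right) = -8 - -10600 = -8 + 10600 = 10592$)
$- y = \left(-1\right) 10592 = -10592$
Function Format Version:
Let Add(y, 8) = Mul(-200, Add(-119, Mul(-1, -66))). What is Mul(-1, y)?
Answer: -10592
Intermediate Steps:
y = 10592 (y = Add(-8, Mul(-200, Add(-119, Mul(-1, -66)))) = Add(-8, Mul(-200, Add(-119, 66))) = Add(-8, Mul(-200, -53)) = Add(-8, 10600) = 10592)
Mul(-1, y) = Mul(-1, 10592) = -10592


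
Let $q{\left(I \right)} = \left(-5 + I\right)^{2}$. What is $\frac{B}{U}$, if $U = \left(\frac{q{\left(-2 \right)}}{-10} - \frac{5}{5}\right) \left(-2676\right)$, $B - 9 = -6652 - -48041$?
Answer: $\frac{103495}{39471} \approx 2.6221$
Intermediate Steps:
$B = 41398$ ($B = 9 - -41389 = 9 + \left(-6652 + 48041\right) = 9 + 41389 = 41398$)
$U = \frac{78942}{5}$ ($U = \left(\frac{\left(-5 - 2\right)^{2}}{-10} - \frac{5}{5}\right) \left(-2676\right) = \left(\left(-7\right)^{2} \left(- \frac{1}{10}\right) - 1\right) \left(-2676\right) = \left(49 \left(- \frac{1}{10}\right) - 1\right) \left(-2676\right) = \left(- \frac{49}{10} - 1\right) \left(-2676\right) = \left(- \frac{59}{10}\right) \left(-2676\right) = \frac{78942}{5} \approx 15788.0$)
$\frac{B}{U} = \frac{41398}{\frac{78942}{5}} = 41398 \cdot \frac{5}{78942} = \frac{103495}{39471}$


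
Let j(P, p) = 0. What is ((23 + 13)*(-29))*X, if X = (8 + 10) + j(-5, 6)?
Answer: -18792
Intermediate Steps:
X = 18 (X = (8 + 10) + 0 = 18 + 0 = 18)
((23 + 13)*(-29))*X = ((23 + 13)*(-29))*18 = (36*(-29))*18 = -1044*18 = -18792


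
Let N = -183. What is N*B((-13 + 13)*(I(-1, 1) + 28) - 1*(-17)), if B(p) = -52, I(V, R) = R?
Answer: 9516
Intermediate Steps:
N*B((-13 + 13)*(I(-1, 1) + 28) - 1*(-17)) = -183*(-52) = 9516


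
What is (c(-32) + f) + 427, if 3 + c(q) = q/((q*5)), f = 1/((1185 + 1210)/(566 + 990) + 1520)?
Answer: 1004301419/2367515 ≈ 424.20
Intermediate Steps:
f = 1556/2367515 (f = 1/(2395/1556 + 1520) = 1/(2367515/1556) = 1556/2367515 ≈ 0.00065723)
c(q) = -14/5 (c(q) = -3 + q/((q*5)) = -3 + q/((5*q)) = -3 + q*(1/(5*q)) = -3 + 1/5 = -14/5)
(c(-32) + f) + 427 = (-14/5 + 1556/2367515) + 427 = -6627486/2367515 + 427 = 1004301419/2367515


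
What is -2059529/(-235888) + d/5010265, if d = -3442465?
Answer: 146257690481/18182482928 ≈ 8.0439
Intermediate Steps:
-2059529/(-235888) + d/5010265 = -2059529/(-235888) - 3442465/5010265 = -2059529*(-1/235888) - 3442465*1/5010265 = 2059529/235888 - 52961/77081 = 146257690481/18182482928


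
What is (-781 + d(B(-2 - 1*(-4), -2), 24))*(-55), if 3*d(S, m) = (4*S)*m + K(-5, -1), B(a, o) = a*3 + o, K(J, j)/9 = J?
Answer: 36740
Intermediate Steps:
K(J, j) = 9*J
B(a, o) = o + 3*a (B(a, o) = 3*a + o = o + 3*a)
d(S, m) = -15 + 4*S*m/3 (d(S, m) = ((4*S)*m + 9*(-5))/3 = (4*S*m - 45)/3 = (-45 + 4*S*m)/3 = -15 + 4*S*m/3)
(-781 + d(B(-2 - 1*(-4), -2), 24))*(-55) = (-781 + (-15 + (4/3)*(-2 + 3*(-2 - 1*(-4)))*24))*(-55) = (-781 + (-15 + (4/3)*(-2 + 3*(-2 + 4))*24))*(-55) = (-781 + (-15 + (4/3)*(-2 + 3*2)*24))*(-55) = (-781 + (-15 + (4/3)*(-2 + 6)*24))*(-55) = (-781 + (-15 + (4/3)*4*24))*(-55) = (-781 + (-15 + 128))*(-55) = (-781 + 113)*(-55) = -668*(-55) = 36740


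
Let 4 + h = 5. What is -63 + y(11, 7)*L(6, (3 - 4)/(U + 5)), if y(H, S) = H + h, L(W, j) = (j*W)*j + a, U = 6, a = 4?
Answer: -1743/121 ≈ -14.405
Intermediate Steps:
h = 1 (h = -4 + 5 = 1)
L(W, j) = 4 + W*j² (L(W, j) = (j*W)*j + 4 = (W*j)*j + 4 = W*j² + 4 = 4 + W*j²)
y(H, S) = 1 + H (y(H, S) = H + 1 = 1 + H)
-63 + y(11, 7)*L(6, (3 - 4)/(U + 5)) = -63 + (1 + 11)*(4 + 6*((3 - 4)/(6 + 5))²) = -63 + 12*(4 + 6*(-1/11)²) = -63 + 12*(4 + 6*(1/121)) = -63 + 12*(4 + 6/121) = -63 + 12*(490/121) = -63 + 5880/121 = -1743/121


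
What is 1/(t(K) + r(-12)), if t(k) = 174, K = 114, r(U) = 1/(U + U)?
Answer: 24/4175 ≈ 0.0057485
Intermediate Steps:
r(U) = 1/(2*U)
1/(t(K) + r(-12)) = 1/(174 + (½)/(-12)) = 1/(174 + (½)*(-1/12)) = 1/(174 - 1/24) = 1/(4175/24) = 24/4175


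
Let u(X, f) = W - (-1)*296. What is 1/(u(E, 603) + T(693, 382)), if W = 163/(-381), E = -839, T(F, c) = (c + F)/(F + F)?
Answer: 176022/52163731 ≈ 0.0033744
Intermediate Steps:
T(F, c) = (F + c)/(2*F) (T(F, c) = (F + c)/((2*F)) = (F + c)*(1/(2*F)) = (F + c)/(2*F))
W = -163/381 (W = 163*(-1/381) = -163/381 ≈ -0.42782)
u(X, f) = 112613/381 (u(X, f) = -163/381 - (-1)*296 = -163/381 - 1*(-296) = -163/381 + 296 = 112613/381)
1/(u(E, 603) + T(693, 382)) = 1/(112613/381 + (½)*(693 + 382)/693) = 1/(112613/381 + (½)*(1/693)*1075) = 1/(112613/381 + 1075/1386) = 1/(52163731/176022) = 176022/52163731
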